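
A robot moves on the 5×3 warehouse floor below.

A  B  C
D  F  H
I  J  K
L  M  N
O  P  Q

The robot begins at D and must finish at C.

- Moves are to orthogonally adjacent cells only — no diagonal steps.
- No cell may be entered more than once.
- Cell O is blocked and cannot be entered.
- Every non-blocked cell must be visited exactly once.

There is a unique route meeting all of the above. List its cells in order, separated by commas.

Need to visit all 14 open cells exactly once, starting at D and ending at C.
Cell L has only two open neighbours (I and M), so the path must pass straight through it: one of those is the cell it's entered from and the other is where it exits.
Route from D: up 1 to A, right 1 to B, down 2 to J, left 1 to I, down 1 to L, right 1 to M, down 1 to P, right 1 to Q, up 4 to C — 13 moves in all.
Check: all 14 open cells covered.

D, A, B, F, J, I, L, M, P, Q, N, K, H, C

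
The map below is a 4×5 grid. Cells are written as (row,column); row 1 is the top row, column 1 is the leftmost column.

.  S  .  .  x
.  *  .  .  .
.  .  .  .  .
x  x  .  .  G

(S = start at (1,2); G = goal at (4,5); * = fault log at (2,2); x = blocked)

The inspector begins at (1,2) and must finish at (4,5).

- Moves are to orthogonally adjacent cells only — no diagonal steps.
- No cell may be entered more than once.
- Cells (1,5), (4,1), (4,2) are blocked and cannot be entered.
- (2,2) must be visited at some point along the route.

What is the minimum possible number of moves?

Any route passes through (2,2) somewhere between (1,2) and (4,5). Summing Manhattan distances along the two legs ((1,2) → (2,2) → (4,5)) gives a lower bound of 1 + 5 = 6 moves.
A route of 6 moves achieves this: (1,2) → (2,2) → (3,2) → (3,3) → (4,3) → (4,4) → (4,5).
Since 6 matches the lower bound, it is optimal.

6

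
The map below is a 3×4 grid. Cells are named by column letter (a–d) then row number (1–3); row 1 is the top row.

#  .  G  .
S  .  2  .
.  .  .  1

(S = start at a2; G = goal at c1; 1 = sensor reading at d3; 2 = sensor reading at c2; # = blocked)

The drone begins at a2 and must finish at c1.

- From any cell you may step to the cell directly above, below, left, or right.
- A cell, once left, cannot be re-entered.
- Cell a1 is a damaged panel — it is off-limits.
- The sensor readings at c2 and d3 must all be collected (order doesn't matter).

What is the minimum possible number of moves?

7

Any route passes through c2 and d3 in some order between a2 and c1. Summing Manhattan distances along each leg and taking the cheapest ordering (a2 → d3 → c2 → c1) gives a lower bound of 4 + 2 + 1 = 7 moves.
A route of 7 moves achieves this: a2 → a3 → b3 → c3 → d3 → d2 → c2 → c1.
Since 7 matches the lower bound, it is optimal.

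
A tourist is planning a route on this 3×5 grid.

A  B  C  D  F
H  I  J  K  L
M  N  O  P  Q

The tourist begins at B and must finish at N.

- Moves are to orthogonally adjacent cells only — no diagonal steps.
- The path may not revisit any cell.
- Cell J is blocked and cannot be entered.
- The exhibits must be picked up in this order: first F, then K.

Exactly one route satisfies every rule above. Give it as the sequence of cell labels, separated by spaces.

B C D F L K P O N

The waypoints must appear in the order F, K, with no cell reused.
Route from B: 3× right (reaching F), down to L, left to K, down to P, 2× left (reaching N) — 8 moves in all.
Check: order respected (F at step 3, K at step 5).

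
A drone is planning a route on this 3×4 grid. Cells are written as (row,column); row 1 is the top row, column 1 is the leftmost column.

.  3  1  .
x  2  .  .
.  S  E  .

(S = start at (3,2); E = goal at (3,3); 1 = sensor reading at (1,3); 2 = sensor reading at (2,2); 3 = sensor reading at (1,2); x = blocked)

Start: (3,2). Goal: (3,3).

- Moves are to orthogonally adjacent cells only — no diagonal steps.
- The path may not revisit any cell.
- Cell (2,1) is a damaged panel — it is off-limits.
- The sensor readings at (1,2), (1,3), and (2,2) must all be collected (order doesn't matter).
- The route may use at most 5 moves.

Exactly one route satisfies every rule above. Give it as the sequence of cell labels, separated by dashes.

The budget equals the shortest possible length, so every move has to be on a shortest route through the required cells.
Route from (3,2): 2× up (reaching (1,2)), right to (1,3), 2× down (reaching (3,3)) — 5 moves in all.
Check: all required cells visited; 5 ≤ 5 moves.

(3,2) - (2,2) - (1,2) - (1,3) - (2,3) - (3,3)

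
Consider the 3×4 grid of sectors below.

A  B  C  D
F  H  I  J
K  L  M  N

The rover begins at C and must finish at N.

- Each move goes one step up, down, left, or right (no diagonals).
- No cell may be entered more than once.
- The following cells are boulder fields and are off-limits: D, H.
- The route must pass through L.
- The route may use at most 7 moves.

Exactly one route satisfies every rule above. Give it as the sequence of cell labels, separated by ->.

Any route must reach L and still end at N within 7 moves, so the order of the required stops is forced.
Route from C: left 2 to A, down 2 to K, right 3 to N — 7 moves in all.
Check: all required cells visited; 7 ≤ 7 moves.

C -> B -> A -> F -> K -> L -> M -> N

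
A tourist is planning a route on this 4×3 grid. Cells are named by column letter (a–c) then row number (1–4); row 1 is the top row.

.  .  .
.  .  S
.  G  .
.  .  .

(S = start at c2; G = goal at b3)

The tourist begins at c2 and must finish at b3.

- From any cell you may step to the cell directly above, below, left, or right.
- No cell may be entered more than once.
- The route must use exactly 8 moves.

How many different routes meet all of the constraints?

5

Need simple routes of exactly 8 moves from c2 to b3 (Manhattan distance 2, so 3 moves are spent on a detour and 3 undoing it).
Enumerating: c2 c1 b1 b2 a2 a3 a4 b4 b3 | c2 c1 b1 a1 a2 a3 a4 b4 b3 | c2 c3 c4 b4 a4 a3 a2 b2 b3 | c2 b2 b1 a1 a2 a3 a4 b4 b3 | c2 b2 a2 a3 a4 b4 c4 c3 b3.
That gives 5 routes.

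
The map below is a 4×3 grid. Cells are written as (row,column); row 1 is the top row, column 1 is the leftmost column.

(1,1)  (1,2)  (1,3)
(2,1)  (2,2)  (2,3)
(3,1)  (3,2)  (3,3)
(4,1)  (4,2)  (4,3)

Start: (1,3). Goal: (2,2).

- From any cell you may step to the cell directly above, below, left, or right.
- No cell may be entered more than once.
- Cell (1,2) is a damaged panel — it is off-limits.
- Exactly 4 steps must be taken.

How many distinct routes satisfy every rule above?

1

Need simple routes of exactly 4 moves from (1,3) to (2,2) (Manhattan distance 2, so 1 moves are spent on a detour and 1 undoing it).
Enumerating: (1,3) (2,3) (3,3) (3,2) (2,2).
That gives 1 route.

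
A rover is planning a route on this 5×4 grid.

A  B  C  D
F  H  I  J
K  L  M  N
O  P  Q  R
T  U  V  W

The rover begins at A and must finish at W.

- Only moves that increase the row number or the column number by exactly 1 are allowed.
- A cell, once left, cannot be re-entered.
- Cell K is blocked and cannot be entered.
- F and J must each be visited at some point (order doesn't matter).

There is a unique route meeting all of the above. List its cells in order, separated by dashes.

Moves only go right or down, so the column and row indices never decrease.
Route from A: down to F, 3× right (reaching J), 3× down (reaching W) — 7 moves in all.
Check: all required cells visited.

A - F - H - I - J - N - R - W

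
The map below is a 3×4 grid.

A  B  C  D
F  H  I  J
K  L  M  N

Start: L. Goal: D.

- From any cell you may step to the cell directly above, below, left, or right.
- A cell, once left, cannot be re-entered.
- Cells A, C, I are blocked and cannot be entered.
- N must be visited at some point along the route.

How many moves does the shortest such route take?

4

Any route passes through N somewhere between L and D. Summing Manhattan distances along the two legs (L → N → D) gives a lower bound of 2 + 2 = 4 moves.
A route of 4 moves achieves this: L → M → N → J → D.
Since 4 matches the lower bound, it is optimal.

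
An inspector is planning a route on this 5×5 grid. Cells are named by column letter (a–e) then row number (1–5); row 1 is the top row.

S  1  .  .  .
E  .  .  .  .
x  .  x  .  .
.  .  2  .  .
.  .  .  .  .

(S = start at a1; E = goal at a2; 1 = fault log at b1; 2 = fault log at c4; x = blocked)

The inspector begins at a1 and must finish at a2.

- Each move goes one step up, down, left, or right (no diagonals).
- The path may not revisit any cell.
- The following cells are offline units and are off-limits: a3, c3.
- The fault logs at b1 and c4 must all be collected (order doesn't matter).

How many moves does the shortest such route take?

Any route passes through b1 and c4 in some order between a1 and a2. Summing Manhattan distances along each leg and taking the cheapest ordering (a1 → b1 → c4 → a2) gives a lower bound of 1 + 4 + 4 = 9 moves.
The shortest route satisfying every rule uses 11 moves: a1 → b1 → c1 → c2 → d2 → d3 → d4 → c4 → b4 → b3 → b2 → a2.
The bound of 9 isn't tight here; checking systematically, no route of length 9 through 10 satisfies every constraint, so 11 is the minimum.

11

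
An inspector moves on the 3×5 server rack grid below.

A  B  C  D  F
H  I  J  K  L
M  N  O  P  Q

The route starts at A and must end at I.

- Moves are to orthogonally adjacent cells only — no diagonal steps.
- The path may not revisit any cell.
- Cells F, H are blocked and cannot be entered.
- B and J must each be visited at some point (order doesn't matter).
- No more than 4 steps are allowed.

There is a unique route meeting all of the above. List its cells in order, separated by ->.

The 4-move cap with required stops at B, J leaves no slack for detours.
Route from A: right 2 to C, down 1 to J, left 1 to I — 4 moves in all.
Check: all required cells visited; 4 ≤ 4 moves.

A -> B -> C -> J -> I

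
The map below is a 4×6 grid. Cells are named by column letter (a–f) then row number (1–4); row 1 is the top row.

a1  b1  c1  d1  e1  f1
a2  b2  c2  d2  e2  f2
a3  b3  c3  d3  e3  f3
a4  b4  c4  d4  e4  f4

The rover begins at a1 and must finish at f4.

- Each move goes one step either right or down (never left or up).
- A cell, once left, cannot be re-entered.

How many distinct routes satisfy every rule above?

56

A right/down-only route from a1 to f4 makes exactly 3 down-moves and 5 right-moves in some order.
With no other constraints that would be C(8,3) = 56 routes.
That gives 56 routes.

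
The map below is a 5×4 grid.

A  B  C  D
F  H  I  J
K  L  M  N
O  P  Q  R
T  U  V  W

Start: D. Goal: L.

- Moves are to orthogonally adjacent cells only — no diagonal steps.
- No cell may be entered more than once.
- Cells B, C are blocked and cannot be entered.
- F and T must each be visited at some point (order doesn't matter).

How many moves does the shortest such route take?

Any route passes through F and T in some order between D and L. Summing Manhattan distances along each leg and taking the cheapest ordering (D → F → T → L) gives a lower bound of 4 + 3 + 3 = 10 moves.
A route of 10 moves achieves this: D → J → I → H → F → K → O → T → U → P → L.
Since 10 matches the lower bound, it is optimal.

10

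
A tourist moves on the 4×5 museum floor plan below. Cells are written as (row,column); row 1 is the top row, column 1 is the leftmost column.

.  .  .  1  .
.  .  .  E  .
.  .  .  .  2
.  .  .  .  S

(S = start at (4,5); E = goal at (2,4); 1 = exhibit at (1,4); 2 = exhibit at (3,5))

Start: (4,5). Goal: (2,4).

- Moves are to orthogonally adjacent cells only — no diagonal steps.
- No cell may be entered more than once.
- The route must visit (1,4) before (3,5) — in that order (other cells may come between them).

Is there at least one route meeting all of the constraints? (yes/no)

yes

One route that works: (4,5) → (4,4) → (4,3) → (3,3) → (2,3) → (1,3) → (1,4) → (1,5) → (2,5) → (3,5) → (3,4) → (2,4).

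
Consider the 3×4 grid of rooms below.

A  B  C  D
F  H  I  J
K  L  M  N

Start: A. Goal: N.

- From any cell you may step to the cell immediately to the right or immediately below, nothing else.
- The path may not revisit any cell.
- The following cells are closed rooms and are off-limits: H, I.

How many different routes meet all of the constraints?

2

A right/down-only route from A to N makes exactly 2 down-moves and 3 right-moves in some order.
With no other constraints that would be C(5,2) = 10 routes.
Subtract routes through each blocked cell (inclusion–exclusion for overlaps): − through H: 6 − through I: 6 + through H&I: 4 → 2.
That gives 2 routes.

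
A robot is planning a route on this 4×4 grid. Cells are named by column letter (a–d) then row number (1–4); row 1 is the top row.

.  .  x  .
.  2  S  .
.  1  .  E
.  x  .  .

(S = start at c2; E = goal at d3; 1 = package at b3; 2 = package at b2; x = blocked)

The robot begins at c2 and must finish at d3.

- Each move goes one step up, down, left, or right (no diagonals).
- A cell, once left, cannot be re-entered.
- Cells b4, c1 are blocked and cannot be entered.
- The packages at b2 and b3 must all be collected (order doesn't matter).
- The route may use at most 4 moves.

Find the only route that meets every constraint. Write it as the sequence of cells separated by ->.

c2 -> b2 -> b3 -> c3 -> d3

The 4-move cap with required stops at b2, b3 leaves no slack for detours.
Route from c2: left 1 to b2, down 1 to b3, right 2 to d3 — 4 moves in all.
Check: all required cells visited; 4 ≤ 4 moves.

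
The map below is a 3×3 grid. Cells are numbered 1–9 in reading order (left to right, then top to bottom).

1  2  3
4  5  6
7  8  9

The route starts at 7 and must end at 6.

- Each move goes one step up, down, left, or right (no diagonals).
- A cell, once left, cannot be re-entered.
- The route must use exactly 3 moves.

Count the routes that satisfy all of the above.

3

Need simple routes of exactly 3 moves from 7 to 6 (Manhattan distance 3, so 0 moves are spent on a detour and 0 undoing it).
Enumerating: 7 4 5 6 | 7 8 5 6 | 7 8 9 6.
That gives 3 routes.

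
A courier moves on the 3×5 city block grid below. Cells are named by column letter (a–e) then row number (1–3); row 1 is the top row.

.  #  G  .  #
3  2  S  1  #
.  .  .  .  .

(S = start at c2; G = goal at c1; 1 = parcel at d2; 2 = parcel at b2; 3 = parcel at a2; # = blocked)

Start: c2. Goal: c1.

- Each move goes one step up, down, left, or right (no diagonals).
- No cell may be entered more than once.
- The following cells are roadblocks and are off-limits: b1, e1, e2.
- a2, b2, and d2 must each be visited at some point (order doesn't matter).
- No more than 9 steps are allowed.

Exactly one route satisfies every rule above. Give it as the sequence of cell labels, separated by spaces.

c2 b2 a2 a3 b3 c3 d3 d2 d1 c1

The 9-move cap with required stops at a2, b2, d2 leaves no slack for detours.
Route from c2: 2× left (reaching a2), down to a3, 3× right (reaching d3), 2× up (reaching d1), left to c1 — 9 moves in all.
Check: all required cells visited; 9 ≤ 9 moves.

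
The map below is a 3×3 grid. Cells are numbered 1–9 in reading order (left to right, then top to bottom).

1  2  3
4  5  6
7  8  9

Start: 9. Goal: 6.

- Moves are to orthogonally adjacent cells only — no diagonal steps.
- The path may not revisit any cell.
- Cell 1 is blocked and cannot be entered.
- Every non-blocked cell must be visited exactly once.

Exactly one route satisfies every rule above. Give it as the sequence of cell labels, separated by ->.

9 -> 8 -> 7 -> 4 -> 5 -> 2 -> 3 -> 6

Need to visit all 8 open cells exactly once, starting at 9 and ending at 6.
Route from 9: left 2 to 7, up 1 to 4, right 1 to 5, up 1 to 2, right 1 to 3, down 1 to 6 — 7 moves in all.
Check: all 8 open cells covered.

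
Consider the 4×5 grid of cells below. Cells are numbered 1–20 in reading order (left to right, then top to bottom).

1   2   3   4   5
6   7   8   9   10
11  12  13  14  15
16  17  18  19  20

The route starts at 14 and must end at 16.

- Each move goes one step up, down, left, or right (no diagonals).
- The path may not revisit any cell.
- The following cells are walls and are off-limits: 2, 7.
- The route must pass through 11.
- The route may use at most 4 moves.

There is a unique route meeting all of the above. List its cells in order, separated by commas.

Any route must reach 11 and still end at 16 within 4 moves, so the order of the required stops is forced.
Route from 14: 3× left (reaching 11), down to 16 — 4 moves in all.
Check: all required cells visited; 4 ≤ 4 moves.

14, 13, 12, 11, 16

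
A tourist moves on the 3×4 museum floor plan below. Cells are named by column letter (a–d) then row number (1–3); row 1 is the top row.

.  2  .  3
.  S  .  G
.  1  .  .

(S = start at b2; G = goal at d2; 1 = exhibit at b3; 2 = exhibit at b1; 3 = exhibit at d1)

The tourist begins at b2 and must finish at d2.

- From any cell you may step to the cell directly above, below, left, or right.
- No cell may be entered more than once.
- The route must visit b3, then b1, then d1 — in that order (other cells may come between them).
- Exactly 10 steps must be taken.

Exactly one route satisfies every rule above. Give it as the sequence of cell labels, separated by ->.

b2 -> c2 -> c3 -> b3 -> a3 -> a2 -> a1 -> b1 -> c1 -> d1 -> d2

The waypoints must appear in the order b3, b1, d1, with no cell reused.
Route from b2: right 1 to c2, down 1 to c3, left 2 to a3, up 2 to a1, right 3 to d1, down 1 to d2 — 10 moves in all.
Check: order respected (1 at step 3, 2 at step 7, 3 at step 9); 10 moves as required.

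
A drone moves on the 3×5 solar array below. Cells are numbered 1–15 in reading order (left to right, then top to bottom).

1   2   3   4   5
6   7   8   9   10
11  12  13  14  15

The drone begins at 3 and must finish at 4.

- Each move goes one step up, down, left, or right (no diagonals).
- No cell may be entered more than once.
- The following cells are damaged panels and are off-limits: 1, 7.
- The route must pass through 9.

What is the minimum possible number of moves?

3

Any route passes through 9 somewhere between 3 and 4. Summing Manhattan distances along the two legs (3 → 9 → 4) gives a lower bound of 2 + 1 = 3 moves.
A route of 3 moves achieves this: 3 → 8 → 9 → 4.
Since 3 matches the lower bound, it is optimal.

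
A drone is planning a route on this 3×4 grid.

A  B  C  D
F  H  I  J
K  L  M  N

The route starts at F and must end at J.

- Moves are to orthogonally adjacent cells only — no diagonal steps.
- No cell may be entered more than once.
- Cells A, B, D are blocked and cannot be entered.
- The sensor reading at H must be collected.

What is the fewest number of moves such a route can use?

Any route passes through H somewhere between F and J. Summing Manhattan distances along the two legs (F → H → J) gives a lower bound of 1 + 2 = 3 moves.
A route of 3 moves achieves this: F → H → I → J.
Since 3 matches the lower bound, it is optimal.

3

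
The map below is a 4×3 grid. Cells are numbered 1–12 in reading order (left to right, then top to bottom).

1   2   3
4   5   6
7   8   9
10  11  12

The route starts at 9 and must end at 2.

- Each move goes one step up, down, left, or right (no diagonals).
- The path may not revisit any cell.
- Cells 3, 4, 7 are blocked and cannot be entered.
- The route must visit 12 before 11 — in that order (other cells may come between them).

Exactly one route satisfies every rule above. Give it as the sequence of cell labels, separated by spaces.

The waypoints must appear in the order 12, 11, with no cell reused.
Route from 9: down 1 to 12, left 1 to 11, up 3 to 2 — 5 moves in all.
Check: order respected (12 at step 1, 11 at step 2).

9 12 11 8 5 2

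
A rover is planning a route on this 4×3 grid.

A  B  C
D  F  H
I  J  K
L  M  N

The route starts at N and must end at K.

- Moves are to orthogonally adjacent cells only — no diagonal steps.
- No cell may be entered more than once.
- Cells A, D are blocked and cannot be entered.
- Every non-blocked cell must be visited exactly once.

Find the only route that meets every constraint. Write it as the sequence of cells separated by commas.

Need to visit all 10 open cells exactly once, starting at N and ending at K.
Route from N: 2× left (reaching L), up to I, right to J, 2× up (reaching B), right to C, 2× down (reaching K) — 9 moves in all.
Check: all 10 open cells covered.

N, M, L, I, J, F, B, C, H, K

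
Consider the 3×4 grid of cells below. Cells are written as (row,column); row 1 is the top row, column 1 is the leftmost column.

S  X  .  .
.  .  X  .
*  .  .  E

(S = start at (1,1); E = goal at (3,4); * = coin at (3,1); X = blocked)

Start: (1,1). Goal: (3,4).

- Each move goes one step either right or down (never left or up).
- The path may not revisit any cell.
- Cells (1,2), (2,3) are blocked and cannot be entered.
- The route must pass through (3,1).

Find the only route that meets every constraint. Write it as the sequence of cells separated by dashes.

(1,1) - (2,1) - (3,1) - (3,2) - (3,3) - (3,4)

Moves only go right or down, so the column and row indices never decrease.
Route from (1,1): down 2 to (3,1), right 3 to (3,4) — 5 moves in all.
Check: all required cells visited.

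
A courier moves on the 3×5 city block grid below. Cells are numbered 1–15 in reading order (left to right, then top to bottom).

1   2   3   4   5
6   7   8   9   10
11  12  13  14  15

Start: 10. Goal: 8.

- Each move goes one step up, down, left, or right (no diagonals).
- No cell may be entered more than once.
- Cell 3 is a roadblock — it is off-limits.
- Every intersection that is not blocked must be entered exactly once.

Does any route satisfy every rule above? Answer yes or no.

no

Colour the cells like a checkerboard: each orthogonal step flips colour, so a Hamiltonian route alternates colours. Here there are 7 cells of one colour and 7 of the other, with start on the same colour as the goal — the counts and endpoints can't be arranged into an alternating sequence of length 14, so no Hamiltonian route exists.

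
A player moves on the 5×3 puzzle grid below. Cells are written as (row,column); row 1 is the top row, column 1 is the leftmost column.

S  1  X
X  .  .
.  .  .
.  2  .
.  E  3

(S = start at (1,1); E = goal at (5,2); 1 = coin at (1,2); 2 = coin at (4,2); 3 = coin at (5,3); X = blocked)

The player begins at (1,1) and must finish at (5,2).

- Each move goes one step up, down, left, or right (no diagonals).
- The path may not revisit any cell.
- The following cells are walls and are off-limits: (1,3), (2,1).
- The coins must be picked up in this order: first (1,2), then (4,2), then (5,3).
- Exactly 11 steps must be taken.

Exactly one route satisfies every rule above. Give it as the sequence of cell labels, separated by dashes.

(1,1) - (1,2) - (2,2) - (2,3) - (3,3) - (3,2) - (3,1) - (4,1) - (4,2) - (4,3) - (5,3) - (5,2)

The waypoints must appear in the order (1,2), (4,2), (5,3), with no cell reused.
Route from (1,1): right 1 to (1,2), down 1 to (2,2), right 1 to (2,3), down 1 to (3,3), left 2 to (3,1), down 1 to (4,1), right 2 to (4,3), down 1 to (5,3), left 1 to (5,2) — 11 moves in all.
Check: order respected (1 at step 1, 2 at step 8, 3 at step 10); 11 moves as required.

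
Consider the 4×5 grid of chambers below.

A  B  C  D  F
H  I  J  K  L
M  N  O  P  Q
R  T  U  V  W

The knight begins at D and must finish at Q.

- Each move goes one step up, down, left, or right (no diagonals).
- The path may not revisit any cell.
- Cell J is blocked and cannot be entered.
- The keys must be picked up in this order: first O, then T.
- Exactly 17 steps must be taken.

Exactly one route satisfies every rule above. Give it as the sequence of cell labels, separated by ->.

The waypoints must appear in the order O, T, with no cell reused.
Route from D: right to F, down to L, left to K, down to P, 2× left (reaching N), 2× up (reaching B), left to A, 3× down (reaching R), 4× right (reaching W), up to Q — 17 moves in all.
Check: order respected (O at step 5, T at step 13); 17 moves as required.

D -> F -> L -> K -> P -> O -> N -> I -> B -> A -> H -> M -> R -> T -> U -> V -> W -> Q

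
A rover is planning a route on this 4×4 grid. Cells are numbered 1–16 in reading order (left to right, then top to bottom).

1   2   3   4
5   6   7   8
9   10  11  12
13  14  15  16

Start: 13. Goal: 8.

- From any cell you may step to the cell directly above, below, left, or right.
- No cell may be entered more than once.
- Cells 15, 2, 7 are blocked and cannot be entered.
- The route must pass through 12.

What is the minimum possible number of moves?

Any route passes through 12 somewhere between 13 and 8. Summing Manhattan distances along the two legs (13 → 12 → 8) gives a lower bound of 4 + 1 = 5 moves.
A route of 5 moves achieves this: 13 → 9 → 10 → 11 → 12 → 8.
Since 5 matches the lower bound, it is optimal.

5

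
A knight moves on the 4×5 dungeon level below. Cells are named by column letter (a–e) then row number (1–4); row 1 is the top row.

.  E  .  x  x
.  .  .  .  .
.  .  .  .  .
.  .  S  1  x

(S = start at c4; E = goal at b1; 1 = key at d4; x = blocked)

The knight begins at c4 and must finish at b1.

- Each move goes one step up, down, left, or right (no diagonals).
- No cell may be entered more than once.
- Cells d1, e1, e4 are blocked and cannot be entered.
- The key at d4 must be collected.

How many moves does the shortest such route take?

6

Any route passes through d4 somewhere between c4 and b1. Summing Manhattan distances along the two legs (c4 → d4 → b1) gives a lower bound of 1 + 5 = 6 moves.
A route of 6 moves achieves this: c4 → d4 → d3 → d2 → c2 → c1 → b1.
Since 6 matches the lower bound, it is optimal.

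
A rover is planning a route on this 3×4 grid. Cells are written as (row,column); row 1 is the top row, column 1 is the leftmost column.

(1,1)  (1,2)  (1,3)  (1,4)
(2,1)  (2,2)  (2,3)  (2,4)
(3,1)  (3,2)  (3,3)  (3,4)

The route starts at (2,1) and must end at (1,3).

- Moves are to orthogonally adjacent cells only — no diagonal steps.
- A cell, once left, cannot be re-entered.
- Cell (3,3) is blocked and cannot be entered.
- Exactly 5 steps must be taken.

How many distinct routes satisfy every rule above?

4

Need simple routes of exactly 5 moves from (2,1) to (1,3) (Manhattan distance 3, so 1 moves are spent on a detour and 1 undoing it).
Enumerating: (2,1) (1,1) (1,2) (2,2) (2,3) (1,3) | (2,1) (3,1) (3,2) (2,2) (1,2) (1,3) | (2,1) (3,1) (3,2) (2,2) (2,3) (1,3) | (2,1) (2,2) (2,3) (2,4) (1,4) (1,3).
That gives 4 routes.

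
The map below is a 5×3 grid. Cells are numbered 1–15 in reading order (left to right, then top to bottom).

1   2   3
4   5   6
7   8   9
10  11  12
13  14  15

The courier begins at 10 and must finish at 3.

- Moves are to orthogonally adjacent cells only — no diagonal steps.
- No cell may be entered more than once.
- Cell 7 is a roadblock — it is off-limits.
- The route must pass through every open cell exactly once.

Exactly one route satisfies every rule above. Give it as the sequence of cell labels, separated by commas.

10, 13, 14, 15, 12, 11, 8, 9, 6, 5, 4, 1, 2, 3

Need to visit all 14 open cells exactly once, starting at 10 and ending at 3.
Cell 4 has only two open neighbours (1 and 5), so the path must pass straight through it: one of those is the cell it's entered from and the other is where it exits.
Route from 10: down to 13, 2× right (reaching 15), up to 12, left to 11, up to 8, right to 9, up to 6, 2× left (reaching 4), up to 1, 2× right (reaching 3) — 13 moves in all.
Check: all 14 open cells covered.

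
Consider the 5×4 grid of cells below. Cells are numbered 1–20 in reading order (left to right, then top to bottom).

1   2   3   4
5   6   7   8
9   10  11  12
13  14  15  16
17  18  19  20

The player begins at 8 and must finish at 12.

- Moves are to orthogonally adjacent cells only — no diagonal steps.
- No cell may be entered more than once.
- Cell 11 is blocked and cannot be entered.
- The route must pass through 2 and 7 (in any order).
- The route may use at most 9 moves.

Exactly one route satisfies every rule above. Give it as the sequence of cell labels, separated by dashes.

8 - 7 - 3 - 2 - 6 - 10 - 14 - 15 - 16 - 12

The 9-move cap with required stops at 2, 7 leaves no slack for detours.
Route from 8: left to 7, up to 3, left to 2, 3× down (reaching 14), 2× right (reaching 16), up to 12 — 9 moves in all.
Check: all required cells visited; 9 ≤ 9 moves.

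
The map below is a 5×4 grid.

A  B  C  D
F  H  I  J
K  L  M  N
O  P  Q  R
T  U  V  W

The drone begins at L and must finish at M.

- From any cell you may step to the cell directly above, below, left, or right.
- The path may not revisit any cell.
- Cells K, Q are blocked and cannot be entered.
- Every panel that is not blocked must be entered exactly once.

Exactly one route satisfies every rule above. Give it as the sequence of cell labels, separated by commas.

L, P, O, T, U, V, W, R, N, J, D, C, B, A, F, H, I, M

Need to visit all 18 open cells exactly once, starting at L and ending at M.
Route from L: down to P, left to O, down to T, 3× right (reaching W), 4× up (reaching D), 3× left (reaching A), down to F, 2× right (reaching I), down to M — 17 moves in all.
Check: all 18 open cells covered.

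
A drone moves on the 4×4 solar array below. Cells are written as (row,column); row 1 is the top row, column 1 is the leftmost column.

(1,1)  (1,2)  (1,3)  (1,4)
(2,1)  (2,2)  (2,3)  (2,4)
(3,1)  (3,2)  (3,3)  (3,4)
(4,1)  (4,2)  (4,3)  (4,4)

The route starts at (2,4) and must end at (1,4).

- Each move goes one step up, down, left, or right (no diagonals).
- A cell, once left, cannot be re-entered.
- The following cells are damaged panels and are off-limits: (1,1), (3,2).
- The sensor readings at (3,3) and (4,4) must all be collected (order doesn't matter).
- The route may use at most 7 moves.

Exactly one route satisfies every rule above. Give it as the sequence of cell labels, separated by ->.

The 7-move cap with required stops at (3,3), (4,4) leaves no slack for detours.
Route from (2,4): 2× down (reaching (4,4)), left to (4,3), 3× up (reaching (1,3)), right to (1,4) — 7 moves in all.
Check: all required cells visited; 7 ≤ 7 moves.

(2,4) -> (3,4) -> (4,4) -> (4,3) -> (3,3) -> (2,3) -> (1,3) -> (1,4)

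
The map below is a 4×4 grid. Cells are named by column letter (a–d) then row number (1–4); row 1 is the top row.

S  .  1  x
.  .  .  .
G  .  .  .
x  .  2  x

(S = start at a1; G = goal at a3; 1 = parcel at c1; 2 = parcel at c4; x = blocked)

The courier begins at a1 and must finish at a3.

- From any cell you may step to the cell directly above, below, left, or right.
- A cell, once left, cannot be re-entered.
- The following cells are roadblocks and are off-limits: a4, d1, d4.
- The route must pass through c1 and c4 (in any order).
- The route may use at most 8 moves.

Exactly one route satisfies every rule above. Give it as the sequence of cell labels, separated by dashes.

a1 - b1 - c1 - c2 - c3 - c4 - b4 - b3 - a3

Any route must reach c1 and c4 and still end at a3 within 8 moves, so the order of the required stops is forced.
Route from a1: right 2 to c1, down 3 to c4, left 1 to b4, up 1 to b3, left 1 to a3 — 8 moves in all.
Check: all required cells visited; 8 ≤ 8 moves.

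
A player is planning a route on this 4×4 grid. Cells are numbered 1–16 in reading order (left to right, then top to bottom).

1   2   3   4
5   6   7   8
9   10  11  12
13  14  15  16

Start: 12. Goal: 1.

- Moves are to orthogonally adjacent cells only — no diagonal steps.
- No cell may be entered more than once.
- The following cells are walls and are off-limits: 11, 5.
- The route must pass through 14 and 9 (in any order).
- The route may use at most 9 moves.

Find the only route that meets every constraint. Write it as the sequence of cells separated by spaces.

12 16 15 14 13 9 10 6 2 1

The 9-move cap with required stops at 14, 9 leaves no slack for detours.
Route from 12: down to 16, 3× left (reaching 13), up to 9, right to 10, 2× up (reaching 2), left to 1 — 9 moves in all.
Check: all required cells visited; 9 ≤ 9 moves.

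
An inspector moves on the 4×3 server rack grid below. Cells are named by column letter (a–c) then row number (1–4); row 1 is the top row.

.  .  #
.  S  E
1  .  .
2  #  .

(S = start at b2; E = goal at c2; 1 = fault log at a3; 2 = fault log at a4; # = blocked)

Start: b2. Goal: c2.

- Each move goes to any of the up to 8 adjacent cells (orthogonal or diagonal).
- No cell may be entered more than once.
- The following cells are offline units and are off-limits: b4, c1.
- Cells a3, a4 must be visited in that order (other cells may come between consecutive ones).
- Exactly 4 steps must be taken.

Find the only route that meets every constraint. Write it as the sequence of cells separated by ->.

b2 -> a3 -> a4 -> b3 -> c2

The waypoints must appear in the order a3, a4, with no cell reused.
Route from b2: down-left 1 to a3, down 1 to a4, up-right 2 to c2 — 4 moves in all.
Check: order respected (1 at step 1, 2 at step 2); 4 moves as required.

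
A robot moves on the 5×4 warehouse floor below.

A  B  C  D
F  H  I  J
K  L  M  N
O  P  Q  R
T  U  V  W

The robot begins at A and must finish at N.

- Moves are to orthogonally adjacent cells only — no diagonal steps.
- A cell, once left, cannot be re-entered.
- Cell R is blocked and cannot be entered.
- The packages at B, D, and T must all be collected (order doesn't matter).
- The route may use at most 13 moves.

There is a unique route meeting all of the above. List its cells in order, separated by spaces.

A F K O T U P L H B C D J N

The budget equals the shortest possible length, so every move has to be on a shortest route through the required cells.
Route from A: 4× down (reaching T), right to U, 4× up (reaching B), 2× right (reaching D), 2× down (reaching N) — 13 moves in all.
Check: all required cells visited; 13 ≤ 13 moves.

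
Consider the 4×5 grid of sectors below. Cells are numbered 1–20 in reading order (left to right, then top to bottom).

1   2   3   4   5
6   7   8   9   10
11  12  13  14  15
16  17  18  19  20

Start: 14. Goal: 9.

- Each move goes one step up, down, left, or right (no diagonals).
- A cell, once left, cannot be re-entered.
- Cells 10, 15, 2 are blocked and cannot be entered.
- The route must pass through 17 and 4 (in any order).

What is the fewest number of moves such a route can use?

Any route passes through 17 and 4 in some order between 14 and 9. Summing Manhattan distances along each leg and taking the cheapest ordering (14 → 17 → 4 → 9) gives a lower bound of 3 + 5 + 1 = 9 moves.
A route of 9 moves achieves this: 14 → 19 → 18 → 17 → 12 → 7 → 8 → 3 → 4 → 9.
Since 9 matches the lower bound, it is optimal.

9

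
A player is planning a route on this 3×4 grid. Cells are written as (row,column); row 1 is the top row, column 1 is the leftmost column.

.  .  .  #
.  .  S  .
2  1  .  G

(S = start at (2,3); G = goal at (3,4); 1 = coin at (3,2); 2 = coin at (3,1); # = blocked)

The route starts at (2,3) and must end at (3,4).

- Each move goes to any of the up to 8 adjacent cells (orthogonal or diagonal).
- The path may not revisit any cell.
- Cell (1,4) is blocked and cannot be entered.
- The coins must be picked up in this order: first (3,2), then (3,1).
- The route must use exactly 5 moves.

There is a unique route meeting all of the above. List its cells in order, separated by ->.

The waypoints must appear in the order (3,2), (3,1), with no cell reused.
Route from (2,3): down-left 1 to (3,2), left 1 to (3,1), up-right 1 to (2,2), down-right 1 to (3,3), right 1 to (3,4) — 5 moves in all.
Check: order respected (1 at step 1, 2 at step 2); 5 moves as required.

(2,3) -> (3,2) -> (3,1) -> (2,2) -> (3,3) -> (3,4)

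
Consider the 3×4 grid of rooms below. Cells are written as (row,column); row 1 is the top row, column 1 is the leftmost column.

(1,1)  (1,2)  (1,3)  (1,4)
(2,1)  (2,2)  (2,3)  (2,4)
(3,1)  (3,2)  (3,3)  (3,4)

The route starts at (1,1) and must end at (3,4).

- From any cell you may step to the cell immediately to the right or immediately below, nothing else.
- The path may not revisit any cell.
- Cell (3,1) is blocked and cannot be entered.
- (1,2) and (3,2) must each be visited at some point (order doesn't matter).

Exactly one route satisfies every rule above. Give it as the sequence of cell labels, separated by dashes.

(1,1) - (1,2) - (2,2) - (3,2) - (3,3) - (3,4)

Moves only go right or down, so the column and row indices never decrease.
Route from (1,1): right to (1,2), 2× down (reaching (3,2)), 2× right (reaching (3,4)) — 5 moves in all.
Check: all required cells visited.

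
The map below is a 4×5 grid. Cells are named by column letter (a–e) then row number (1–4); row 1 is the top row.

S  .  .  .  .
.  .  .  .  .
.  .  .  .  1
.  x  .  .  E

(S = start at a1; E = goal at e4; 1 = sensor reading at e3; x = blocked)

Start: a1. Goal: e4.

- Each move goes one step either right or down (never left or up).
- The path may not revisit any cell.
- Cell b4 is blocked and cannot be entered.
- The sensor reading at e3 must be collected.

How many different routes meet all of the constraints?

A right/down-only route from a1 to e4 makes exactly 3 down-moves and 4 right-moves in some order.
With no other constraints that would be C(7,3) = 35 routes.
Split at e3 and multiply the segment counts (each segment already excludes blocked cells): a1→e3: 15; e3→e4: 1; product = 15.
That gives 15 routes.

15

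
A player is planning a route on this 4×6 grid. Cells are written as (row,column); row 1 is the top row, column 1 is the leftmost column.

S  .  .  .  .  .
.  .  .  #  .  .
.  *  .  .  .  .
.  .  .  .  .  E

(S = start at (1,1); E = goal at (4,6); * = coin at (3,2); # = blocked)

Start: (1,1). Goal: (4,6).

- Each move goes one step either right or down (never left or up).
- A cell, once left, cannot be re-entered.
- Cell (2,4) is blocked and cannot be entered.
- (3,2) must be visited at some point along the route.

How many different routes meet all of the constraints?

15

A right/down-only route from (1,1) to (4,6) makes exactly 3 down-moves and 5 right-moves in some order.
With no other constraints that would be C(8,3) = 56 routes.
Split at (3,2) and multiply the segment counts (each segment already excludes blocked cells): (1,1)→(3,2): 3; (3,2)→(4,6): 5; product = 15.
That gives 15 routes.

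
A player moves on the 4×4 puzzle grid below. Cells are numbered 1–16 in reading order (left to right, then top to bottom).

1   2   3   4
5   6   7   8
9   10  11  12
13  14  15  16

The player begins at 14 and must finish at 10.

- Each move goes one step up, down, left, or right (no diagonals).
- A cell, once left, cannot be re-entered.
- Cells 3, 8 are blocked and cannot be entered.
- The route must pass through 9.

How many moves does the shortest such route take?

3

Any route passes through 9 somewhere between 14 and 10. Summing Manhattan distances along the two legs (14 → 9 → 10) gives a lower bound of 2 + 1 = 3 moves.
A route of 3 moves achieves this: 14 → 13 → 9 → 10.
Since 3 matches the lower bound, it is optimal.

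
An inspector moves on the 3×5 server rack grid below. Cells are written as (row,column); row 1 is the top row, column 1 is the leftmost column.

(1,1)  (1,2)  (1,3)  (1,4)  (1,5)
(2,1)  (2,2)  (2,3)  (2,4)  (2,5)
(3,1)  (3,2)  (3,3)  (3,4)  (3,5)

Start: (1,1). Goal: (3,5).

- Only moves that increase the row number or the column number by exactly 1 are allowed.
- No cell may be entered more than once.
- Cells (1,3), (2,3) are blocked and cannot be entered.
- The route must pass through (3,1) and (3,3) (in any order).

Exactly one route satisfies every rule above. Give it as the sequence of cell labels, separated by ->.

(1,1) -> (2,1) -> (3,1) -> (3,2) -> (3,3) -> (3,4) -> (3,5)

Moves only go right or down, so the column and row indices never decrease.
Route from (1,1): 2× down (reaching (3,1)), 4× right (reaching (3,5)) — 6 moves in all.
Check: all required cells visited.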